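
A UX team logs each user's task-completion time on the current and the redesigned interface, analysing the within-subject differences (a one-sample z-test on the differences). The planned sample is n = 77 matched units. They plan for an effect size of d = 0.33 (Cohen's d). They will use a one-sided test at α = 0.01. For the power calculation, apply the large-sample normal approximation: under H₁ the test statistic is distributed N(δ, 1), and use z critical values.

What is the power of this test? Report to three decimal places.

Noncentrality parameter: δ = d·√n = 0.33 × √77 = 2.8957
One-sided α = 0.01 → critical value z_{0.01} = 2.326.
Power = Φ(δ − 2.326) = Φ(0.569) = 0.7155.

Power ≈ 0.715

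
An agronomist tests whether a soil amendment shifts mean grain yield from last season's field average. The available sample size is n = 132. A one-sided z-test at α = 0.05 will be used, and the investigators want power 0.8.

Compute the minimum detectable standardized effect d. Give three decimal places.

Required noncentrality: δ = z_{0.05} + z_{0.20} = 1.645 + 0.842 = 2.486.
δ = d·√n ⇒ d = δ/√n = 2.486/√132 = 0.2164.

d ≈ 0.216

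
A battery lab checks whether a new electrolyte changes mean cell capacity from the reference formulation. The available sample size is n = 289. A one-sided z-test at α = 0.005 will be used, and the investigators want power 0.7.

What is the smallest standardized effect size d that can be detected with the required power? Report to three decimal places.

d ≈ 0.182

Need Φ(δ − 2.576) = 0.7, so δ = 2.576 + 0.524 = 3.100.
δ = d·√n ⇒ d = δ/√n = 3.100/√289 = 0.1824.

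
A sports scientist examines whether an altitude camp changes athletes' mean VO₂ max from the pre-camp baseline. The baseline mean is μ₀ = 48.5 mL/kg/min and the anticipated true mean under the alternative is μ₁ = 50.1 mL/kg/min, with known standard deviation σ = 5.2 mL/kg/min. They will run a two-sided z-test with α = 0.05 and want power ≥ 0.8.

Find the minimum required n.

Standardized effect: d = |μ₁ − μ₀| / σ = |50.1 − 48.5| / 5.2 = 0.3077
Set Φ(δ − 1.960) = 0.8; then δ − 1.960 = Φ⁻¹(0.8) = 0.842, giving δ = 2.802.
(For δ > 0 the lower-tail rejection region contributes negligibly to power, so the one-term inversion is standard.)
δ = d·√n ⇒ n = (δ/d)² = (2.802 / 0.3077)² = 82.90.
Rounding up, n = 83.

n = 83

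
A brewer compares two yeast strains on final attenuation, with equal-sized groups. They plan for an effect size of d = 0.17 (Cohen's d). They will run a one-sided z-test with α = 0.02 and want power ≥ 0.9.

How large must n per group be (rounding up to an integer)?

Set Φ(δ − 2.054) = 0.9; then δ − 2.054 = Φ⁻¹(0.9) = 1.282, giving δ = 3.335.
δ = d·√(n/2) ⇒ n = 2(δ/d)² = 2 × (3.335 / 0.17)² = 769.84.
Round up to the next whole unit.

n = 770 per group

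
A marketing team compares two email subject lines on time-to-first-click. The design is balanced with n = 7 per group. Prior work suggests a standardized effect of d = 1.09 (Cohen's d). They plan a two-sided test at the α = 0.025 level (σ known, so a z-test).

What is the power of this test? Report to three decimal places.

Power ≈ 0.420

Noncentrality parameter: δ = d·√(n/2) = 1.09 × √(7/2) = 2.0392
Critical value for a two-sided test at α = 0.025: z_{α/2} = 2.241.
Power = Φ(δ − 2.241) + Φ(−δ − 2.241) = Φ(-0.202) + Φ(-4.281) = 0.4199 + 0.0000 = 0.4199.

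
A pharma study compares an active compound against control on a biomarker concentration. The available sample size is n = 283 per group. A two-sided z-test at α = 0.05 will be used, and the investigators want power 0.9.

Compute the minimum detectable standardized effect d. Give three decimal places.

Need Φ(δ − 1.960) = 0.9, so δ = 1.960 + 1.282 = 3.242.
(Lower-tail contribution to power is negligible for δ > 0.)
δ = d·√(n/2) ⇒ d = δ/√(n/2) = 3.242/√(283/2) = 0.2725.

d ≈ 0.273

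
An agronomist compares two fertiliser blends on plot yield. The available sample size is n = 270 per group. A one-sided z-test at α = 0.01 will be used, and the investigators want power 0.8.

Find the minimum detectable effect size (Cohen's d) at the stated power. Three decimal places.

Required noncentrality: δ = z_{0.01} + z_{0.20} = 2.326 + 0.842 = 3.168.
δ = d·√(n/2) ⇒ d = δ/√(n/2) = 3.168/√(270/2) = 0.2727.

d ≈ 0.273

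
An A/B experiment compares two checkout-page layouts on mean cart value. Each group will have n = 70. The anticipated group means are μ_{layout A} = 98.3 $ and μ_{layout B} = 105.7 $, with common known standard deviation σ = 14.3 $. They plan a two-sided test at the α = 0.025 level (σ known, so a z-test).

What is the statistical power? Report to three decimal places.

Power ≈ 0.794

Standardized effect: d = |μ_{layout A} − μ_{layout B}| / σ = |98.3 − 105.7| / 14.3 = 0.5175
Noncentrality parameter: δ = d·√(n/2) = 0.5175 × √(70/2) = 3.0615
Two-sided α = 0.025 → critical value z_{0.0125} = 2.241.
Power = Φ(δ − 2.241) + Φ(−δ − 2.241) = Φ(0.820) + Φ(-5.303) = 0.7939 + 0.0000 = 0.7939.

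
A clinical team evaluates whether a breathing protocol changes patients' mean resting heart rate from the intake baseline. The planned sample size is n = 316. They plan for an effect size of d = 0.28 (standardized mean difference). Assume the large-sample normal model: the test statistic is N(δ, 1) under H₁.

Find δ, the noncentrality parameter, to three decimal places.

δ = d·√n = 0.28 × √316 = 4.9774

δ ≈ 4.977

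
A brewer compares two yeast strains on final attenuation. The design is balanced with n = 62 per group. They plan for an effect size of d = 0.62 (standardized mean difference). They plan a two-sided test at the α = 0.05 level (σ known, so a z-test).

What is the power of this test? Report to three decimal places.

Power ≈ 0.932

Noncentrality parameter: δ = d·√(n/2) = 0.62 × √(62/2) = 3.4520
Two-sided α = 0.05 → critical value z_{0.025} = 1.960.
Power = Φ(δ − 1.960) + Φ(−δ − 1.960) = Φ(1.492) + Φ(-5.412) = 0.9322 + 0.0000 = 0.9322.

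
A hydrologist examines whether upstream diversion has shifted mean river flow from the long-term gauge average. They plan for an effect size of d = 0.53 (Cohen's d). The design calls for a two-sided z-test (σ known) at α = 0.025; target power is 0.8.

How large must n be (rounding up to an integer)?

n = 34

For power 0.8 need Φ(δ − z_{0.0125}) = 0.8, so δ = z_{0.0125} + z_{0.20} = 2.241 + 0.842 = 3.083.
(Ignoring the negligible lower-tail rejection probability gives the usual closed-form inversion.)
δ = d·√n ⇒ n = (δ/d)² = (3.083 / 0.53)² = 33.84.
Rounding up, n = 34.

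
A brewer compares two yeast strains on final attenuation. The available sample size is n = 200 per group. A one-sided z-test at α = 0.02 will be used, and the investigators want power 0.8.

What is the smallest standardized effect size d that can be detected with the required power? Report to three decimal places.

d ≈ 0.290

Required noncentrality: δ = z_{0.02} + z_{0.20} = 2.054 + 0.842 = 2.895.
δ = d·√(n/2) ⇒ d = δ/√(n/2) = 2.895/√(200/2) = 0.2895.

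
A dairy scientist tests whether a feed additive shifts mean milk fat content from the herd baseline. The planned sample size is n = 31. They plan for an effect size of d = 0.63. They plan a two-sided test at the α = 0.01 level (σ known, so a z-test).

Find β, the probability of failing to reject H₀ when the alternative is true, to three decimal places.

Noncentrality parameter: δ = d·√n = 0.63 × √31 = 3.5077
Two-sided α = 0.01 → critical value z_{0.005} = 2.576.
Power = Φ(δ − 2.576) + Φ(−δ − 2.576) = Φ(0.932) + Φ(-6.084) = 0.8243 + 0.0000 = 0.8243.
Type II error: β = 1 − power = 1 − 0.8243 = 0.1757.

β ≈ 0.176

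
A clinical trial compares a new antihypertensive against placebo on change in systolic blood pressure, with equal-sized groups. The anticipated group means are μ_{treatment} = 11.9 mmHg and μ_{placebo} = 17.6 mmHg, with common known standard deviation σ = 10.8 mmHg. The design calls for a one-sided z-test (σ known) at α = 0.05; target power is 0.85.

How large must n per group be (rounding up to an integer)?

n = 52 per group

Standardized effect: d = |μ_{treatment} − μ_{placebo}| / σ = |11.9 − 17.6| / 10.8 = 0.5278
Set Φ(δ − 1.645) = 0.85; then δ − 1.645 = Φ⁻¹(0.85) = 1.036, giving δ = 2.681.
δ = d·√(n/2) ⇒ n = 2(δ/d)² = 2 × (2.681 / 0.5278)² = 51.62.
Round up to the next whole unit.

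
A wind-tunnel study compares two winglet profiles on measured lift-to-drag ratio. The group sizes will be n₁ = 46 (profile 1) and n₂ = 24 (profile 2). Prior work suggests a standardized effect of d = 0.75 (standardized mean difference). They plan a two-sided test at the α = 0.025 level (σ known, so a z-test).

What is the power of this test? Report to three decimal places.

Power ≈ 0.769

Noncentrality parameter: δ = d / √(1/n₁ + 1/n₂) = 0.75 / √(1/46 + 1/24) = 2.9785
Two-sided α = 0.025 → critical value z_{0.0125} = 2.241.
Power = Φ(δ − 2.241) + Φ(−δ − 2.241) = Φ(0.737) + Φ(-5.220) = 0.7695 + 0.0000 = 0.7695.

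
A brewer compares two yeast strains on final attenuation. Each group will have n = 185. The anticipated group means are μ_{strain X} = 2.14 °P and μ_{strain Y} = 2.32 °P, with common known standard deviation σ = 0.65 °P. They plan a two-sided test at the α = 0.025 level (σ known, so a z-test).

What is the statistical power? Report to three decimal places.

Standardized effect: d = |μ_{strain X} − μ_{strain Y}| / σ = |2.14 − 2.32| / 0.65 = 0.2769
Noncentrality parameter: δ = d·√(n/2) = 0.2769 × √(185/2) = 2.6634
Critical value for a two-sided test at α = 0.025: z_{α/2} = 2.241.
Power = Φ(δ − 2.241) + Φ(−δ − 2.241) = Φ(0.422) + Φ(-4.905) = 0.6635 + 0.0000 = 0.6635.

Power ≈ 0.663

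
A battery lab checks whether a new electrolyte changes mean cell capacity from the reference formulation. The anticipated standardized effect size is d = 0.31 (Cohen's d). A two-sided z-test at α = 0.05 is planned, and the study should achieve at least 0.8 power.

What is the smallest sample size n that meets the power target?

For power 0.8 need Φ(δ − z_{0.025}) = 0.8, so δ = z_{0.025} + z_{0.20} = 1.960 + 0.842 = 2.802.
(For δ > 0 the lower-tail rejection region contributes negligibly to power, so the one-term inversion is standard.)
δ = d·√n ⇒ n = (δ/d)² = (2.802 / 0.31)² = 81.67.
Round up to the next whole unit.

n = 82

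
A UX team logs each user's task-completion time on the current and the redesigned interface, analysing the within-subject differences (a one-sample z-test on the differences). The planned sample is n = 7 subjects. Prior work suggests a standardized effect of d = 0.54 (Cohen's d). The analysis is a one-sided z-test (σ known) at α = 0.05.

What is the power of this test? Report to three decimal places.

Power ≈ 0.414

Noncentrality parameter: λ = d·√n = 0.54 × √7 = 1.4287
Critical value for a one-sided test at α = 0.05: z_α = 1.645.
Power = P(Z > 1.645 − λ) = Φ(-0.216) = 0.4144.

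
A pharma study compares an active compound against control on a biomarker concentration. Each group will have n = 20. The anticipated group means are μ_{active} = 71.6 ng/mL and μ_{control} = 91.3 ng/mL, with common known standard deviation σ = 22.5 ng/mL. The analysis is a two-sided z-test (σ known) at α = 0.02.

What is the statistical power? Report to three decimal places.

Standardized effect: d = |μ_{active} − μ_{control}| / σ = |71.6 − 91.3| / 22.5 = 0.8756
Noncentrality parameter: λ = d·√(n/2) = 0.8756 × √(20/2) = 2.7687
Two-sided α = 0.02 → critical value z_{0.01} = 2.326.
Power = Φ(λ − 2.326) + Φ(−λ − 2.326) = Φ(0.442) + Φ(-5.095) = 0.6709 + 0.0000 = 0.6709.

Power ≈ 0.671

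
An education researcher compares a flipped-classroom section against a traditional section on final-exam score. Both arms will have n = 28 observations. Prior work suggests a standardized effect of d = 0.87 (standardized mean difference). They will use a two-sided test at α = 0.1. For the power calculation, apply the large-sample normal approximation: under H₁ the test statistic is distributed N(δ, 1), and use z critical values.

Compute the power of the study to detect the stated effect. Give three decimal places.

Power ≈ 0.946

Noncentrality parameter: δ = d·√(n/2) = 0.87 × √(28/2) = 3.2552
Critical value for a two-sided test at α = 0.1: z_{α/2} = 1.645.
Power = Φ(δ − 1.645) + Φ(−δ − 1.645) = Φ(1.610) + Φ(-4.900) = 0.9463 + 0.0000 = 0.9463.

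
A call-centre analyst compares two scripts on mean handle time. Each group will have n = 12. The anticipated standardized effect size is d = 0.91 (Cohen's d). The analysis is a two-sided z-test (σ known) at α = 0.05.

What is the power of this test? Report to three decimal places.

Noncentrality parameter: δ = d·√(n/2) = 0.91 × √(12/2) = 2.2290
Two-sided α = 0.05 → critical value z_{0.025} = 1.960.
Power = Φ(δ − 1.960) + Φ(−δ − 1.960) = Φ(0.269) + Φ(-4.189) = 0.6061 + 0.0000 = 0.6061.

Power ≈ 0.606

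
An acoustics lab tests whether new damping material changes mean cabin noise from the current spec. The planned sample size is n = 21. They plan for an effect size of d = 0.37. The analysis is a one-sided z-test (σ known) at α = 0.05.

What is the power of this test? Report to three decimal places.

Power ≈ 0.520

Noncentrality parameter: δ = d·√n = 0.37 × √21 = 1.6956
Critical value for a one-sided test at α = 0.05: z_α = 1.645.
Power = Φ(δ − 1.645) = Φ(0.051) = 0.5202.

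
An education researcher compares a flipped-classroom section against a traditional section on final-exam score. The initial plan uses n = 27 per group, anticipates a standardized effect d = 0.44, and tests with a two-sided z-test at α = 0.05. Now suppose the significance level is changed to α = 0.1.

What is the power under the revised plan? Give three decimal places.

Power ≈ 0.489

δ = d·√(n/2) = 0.44 × √(27/2) = 1.6167 (unchanged). New critical value: z_{0.05} = 1.645.
Revised power = Φ(δ − 1.645) + Φ(−δ − 1.645) = Φ(-0.028) + Φ(-3.262) = 0.4888 + 0.0006 = 0.4893.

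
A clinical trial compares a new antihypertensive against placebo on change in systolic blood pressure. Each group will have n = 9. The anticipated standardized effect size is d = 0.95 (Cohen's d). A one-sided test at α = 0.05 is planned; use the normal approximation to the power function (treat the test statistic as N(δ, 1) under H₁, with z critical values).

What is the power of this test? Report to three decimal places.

Power ≈ 0.644

Noncentrality parameter: λ = d·√(n/2) = 0.95 × √(9/2) = 2.0153
One-sided α = 0.05 → critical value z_{0.05} = 1.645.
Power = Φ(λ − 1.645) = Φ(0.370) = 0.6445.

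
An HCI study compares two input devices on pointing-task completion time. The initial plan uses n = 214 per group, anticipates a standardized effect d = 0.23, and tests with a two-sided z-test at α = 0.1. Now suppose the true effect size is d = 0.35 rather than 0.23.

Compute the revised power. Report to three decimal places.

Power ≈ 0.976

With d = 0.35: δ = d·√(n/2) = 0.35 × √(214/2) = 3.6204. Critical value z_{0.05} = 1.645.
Revised power = Φ(δ − 1.645) + Φ(−δ − 1.645) = Φ(1.976) + Φ(-5.265) = 0.9759 + 0.0000 = 0.9759.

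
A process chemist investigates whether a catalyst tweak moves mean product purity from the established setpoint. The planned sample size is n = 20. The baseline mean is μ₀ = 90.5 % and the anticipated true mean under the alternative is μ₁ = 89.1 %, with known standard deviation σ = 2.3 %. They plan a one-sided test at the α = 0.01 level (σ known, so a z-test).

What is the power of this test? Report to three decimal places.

Power ≈ 0.654

Standardized effect: d = |μ₁ − μ₀| / σ = |89.1 − 90.5| / 2.3 = 0.6087
Noncentrality parameter: δ = d·√n = 0.6087 × √20 = 2.7222
Critical value for a one-sided test at α = 0.01: z_α = 2.326.
Power = P(Z > 2.326 − δ) = Φ(0.396) = 0.6539.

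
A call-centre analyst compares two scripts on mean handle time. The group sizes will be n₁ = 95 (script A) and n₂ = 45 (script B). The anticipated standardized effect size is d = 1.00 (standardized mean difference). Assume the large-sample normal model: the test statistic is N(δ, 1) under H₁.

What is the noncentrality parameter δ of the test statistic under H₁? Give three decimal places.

δ ≈ 5.526

δ = d / √(1/n₁ + 1/n₂) = 1.00 / √(1/95 + 1/45) = 5.5259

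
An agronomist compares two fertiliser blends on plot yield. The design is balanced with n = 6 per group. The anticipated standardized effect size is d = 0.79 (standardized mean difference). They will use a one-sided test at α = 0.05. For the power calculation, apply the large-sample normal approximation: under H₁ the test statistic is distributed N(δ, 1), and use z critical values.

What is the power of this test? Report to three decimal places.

Power ≈ 0.391

Noncentrality parameter: δ = d·√(n/2) = 0.79 × √(6/2) = 1.3683
Critical value for a one-sided test at α = 0.05: z_α = 1.645.
Power = P(Z > 1.645 − δ) = Φ(-0.277) = 0.3911.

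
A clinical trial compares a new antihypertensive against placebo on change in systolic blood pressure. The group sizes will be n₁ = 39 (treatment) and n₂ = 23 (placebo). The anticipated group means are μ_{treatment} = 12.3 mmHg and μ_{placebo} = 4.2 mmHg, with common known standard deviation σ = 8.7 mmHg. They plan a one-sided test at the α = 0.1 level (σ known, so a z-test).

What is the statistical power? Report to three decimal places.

Power ≈ 0.988

Standardized effect: d = |μ_{treatment} − μ_{placebo}| / σ = |12.3 − 4.2| / 8.7 = 0.9310
Noncentrality parameter: δ = d / √(1/n₁ + 1/n₂) = 0.9310 / √(1/39 + 1/23) = 3.5413
One-sided α = 0.1 → critical value z_{0.1} = 1.282.
Power = P(Z > 1.282 − δ) = Φ(2.260) = 0.9881.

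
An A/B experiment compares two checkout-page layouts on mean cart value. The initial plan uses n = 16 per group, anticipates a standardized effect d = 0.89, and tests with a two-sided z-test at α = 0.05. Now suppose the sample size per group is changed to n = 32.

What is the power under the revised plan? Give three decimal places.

Power ≈ 0.945

With n = 32 per group: δ = d·√(n/2) = 0.89 × √(32/2) = 3.5600. Critical value z_{0.025} = 1.960.
Revised power = Φ(δ − 1.960) + Φ(−δ − 1.960) = Φ(1.600) + Φ(-5.520) = 0.9452 + 0.0000 = 0.9452.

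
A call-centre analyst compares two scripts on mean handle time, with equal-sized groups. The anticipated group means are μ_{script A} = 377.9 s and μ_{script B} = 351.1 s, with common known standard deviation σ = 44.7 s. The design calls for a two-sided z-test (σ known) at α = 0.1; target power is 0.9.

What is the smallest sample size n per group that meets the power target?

Standardized effect: d = |μ_{script A} − μ_{script B}| / σ = |377.9 − 351.1| / 44.7 = 0.5996
For power 0.9 need Φ(δ − z_{0.05}) = 0.9, so δ = z_{0.05} + z_{0.10} = 1.645 + 1.282 = 2.926.
(The Φ(−δ − z_{α/2}) term is vanishingly small for δ > 0 and is dropped in the standard sample-size formula.)
δ = d·√(n/2) ⇒ n = 2(δ/d)² = 2 × (2.926 / 0.5996)² = 47.65.
Rounding up, n = 48 per group.

n = 48 per group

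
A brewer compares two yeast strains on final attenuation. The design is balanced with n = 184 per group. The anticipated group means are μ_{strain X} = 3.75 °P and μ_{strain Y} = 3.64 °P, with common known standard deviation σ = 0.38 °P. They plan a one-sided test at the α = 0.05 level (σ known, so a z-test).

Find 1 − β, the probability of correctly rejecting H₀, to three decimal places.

Standardized effect: d = |μ_{strain X} − μ_{strain Y}| / σ = |3.75 − 3.64| / 0.38 = 0.2895
Noncentrality parameter: δ = d·√(n/2) = 0.2895 × √(184/2) = 2.7765
One-sided α = 0.05 → critical value z_{0.05} = 1.645.
Power = P(Z > 1.645 − δ) = Φ(1.132) = 0.8711.

Power ≈ 0.871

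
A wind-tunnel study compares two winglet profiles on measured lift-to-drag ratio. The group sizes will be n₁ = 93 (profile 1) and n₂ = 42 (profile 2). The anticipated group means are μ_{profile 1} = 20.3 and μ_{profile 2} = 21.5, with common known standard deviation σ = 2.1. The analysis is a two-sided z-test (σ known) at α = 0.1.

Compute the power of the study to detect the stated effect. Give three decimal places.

Power ≈ 0.923

Standardized effect: d = |μ_{profile 1} − μ_{profile 2}| / σ = |20.3 − 21.5| / 2.1 = 0.5714
Noncentrality parameter: δ = d / √(1/n₁ + 1/n₂) = 0.5714 / √(1/93 + 1/42) = 3.0737
Critical value for a two-sided test at α = 0.1: z_{α/2} = 1.645.
Power = Φ(δ − 1.645) + Φ(−δ − 1.645) = Φ(1.429) + Φ(-4.719) = 0.9235 + 0.0000 = 0.9235.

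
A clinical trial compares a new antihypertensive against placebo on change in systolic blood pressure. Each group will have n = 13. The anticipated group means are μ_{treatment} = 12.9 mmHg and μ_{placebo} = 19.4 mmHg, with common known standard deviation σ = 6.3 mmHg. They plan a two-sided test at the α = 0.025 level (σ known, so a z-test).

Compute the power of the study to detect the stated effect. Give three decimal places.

Standardized effect: d = |μ_{treatment} − μ_{placebo}| / σ = |12.9 − 19.4| / 6.3 = 1.0317
Noncentrality parameter: λ = d·√(n/2) = 1.0317 × √(13/2) = 2.6304
Two-sided α = 0.025 → critical value z_{0.0125} = 2.241.
Power = Φ(λ − 2.241) + Φ(−λ − 2.241) = Φ(0.389) + Φ(-4.872) = 0.6514 + 0.0000 = 0.6514.

Power ≈ 0.651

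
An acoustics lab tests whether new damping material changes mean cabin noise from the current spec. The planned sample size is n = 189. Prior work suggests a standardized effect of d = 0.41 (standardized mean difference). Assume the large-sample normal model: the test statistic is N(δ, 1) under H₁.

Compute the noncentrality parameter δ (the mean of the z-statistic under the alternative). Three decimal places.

δ ≈ 5.637

The noncentrality parameter scales effect size by the design's sample-size factor: δ = d·√n = 0.41 × √189 = 5.6366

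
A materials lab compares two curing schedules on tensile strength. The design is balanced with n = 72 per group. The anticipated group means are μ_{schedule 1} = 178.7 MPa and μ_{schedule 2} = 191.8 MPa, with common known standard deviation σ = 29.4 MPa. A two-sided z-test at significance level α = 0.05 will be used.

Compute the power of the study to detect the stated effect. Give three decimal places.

Standardized effect: d = |μ_{schedule 1} − μ_{schedule 2}| / σ = |178.7 − 191.8| / 29.4 = 0.4456
Noncentrality parameter: δ = d·√(n/2) = 0.4456 × √(72/2) = 2.6735
Two-sided α = 0.05 → critical value z_{0.025} = 1.960.
Power = Φ(δ − 1.960) + Φ(−δ − 1.960) = Φ(0.714) + Φ(-4.633) = 0.7622 + 0.0000 = 0.7622.

Power ≈ 0.762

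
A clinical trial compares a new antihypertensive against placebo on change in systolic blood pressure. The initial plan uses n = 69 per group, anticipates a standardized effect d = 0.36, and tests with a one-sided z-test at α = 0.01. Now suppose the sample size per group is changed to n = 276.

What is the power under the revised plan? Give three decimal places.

Power ≈ 0.971

With n = 276 per group: δ = d·√(n/2) = 0.36 × √(276/2) = 4.2290. Critical value z_{0.01} = 2.326.
Revised power = Φ(δ − 2.326) = Φ(1.903) = 0.9715.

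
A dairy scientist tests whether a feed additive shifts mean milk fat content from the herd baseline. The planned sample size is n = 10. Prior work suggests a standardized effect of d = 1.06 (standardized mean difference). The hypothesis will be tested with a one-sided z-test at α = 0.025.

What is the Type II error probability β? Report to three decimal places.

Noncentrality parameter: δ = d·√n = 1.06 × √10 = 3.3520
Critical value for a one-sided test at α = 0.025: z_α = 1.960.
Power = Φ(δ − 1.960) = Φ(1.392) = 0.9180.
Type II error: β = 1 − power = 1 − 0.9180 = 0.0820.

β ≈ 0.082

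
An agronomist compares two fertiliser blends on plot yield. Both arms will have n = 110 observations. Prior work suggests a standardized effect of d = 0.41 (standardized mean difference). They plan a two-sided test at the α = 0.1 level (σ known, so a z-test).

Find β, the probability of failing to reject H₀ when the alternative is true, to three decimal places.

β ≈ 0.081

Noncentrality parameter: δ = d·√(n/2) = 0.41 × √(110/2) = 3.0406
Two-sided α = 0.1 → critical value z_{0.05} = 1.645.
Power = Φ(δ − 1.645) + Φ(−δ − 1.645) = Φ(1.396) + Φ(-4.685) = 0.9186 + 0.0000 = 0.9186.
Type II error: β = 1 − power = 1 − 0.9186 = 0.0814.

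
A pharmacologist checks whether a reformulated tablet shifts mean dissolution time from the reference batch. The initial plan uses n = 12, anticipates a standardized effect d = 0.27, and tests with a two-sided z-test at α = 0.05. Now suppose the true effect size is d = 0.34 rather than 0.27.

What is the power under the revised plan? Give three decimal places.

Power ≈ 0.218

With d = 0.34: δ = d·√n = 0.34 × √12 = 1.1778. Critical value z_{0.025} = 1.960.
Revised power = Φ(δ − 1.960) + Φ(−δ − 1.960) = Φ(-0.782) + Φ(-3.138) = 0.2171 + 0.0009 = 0.2179.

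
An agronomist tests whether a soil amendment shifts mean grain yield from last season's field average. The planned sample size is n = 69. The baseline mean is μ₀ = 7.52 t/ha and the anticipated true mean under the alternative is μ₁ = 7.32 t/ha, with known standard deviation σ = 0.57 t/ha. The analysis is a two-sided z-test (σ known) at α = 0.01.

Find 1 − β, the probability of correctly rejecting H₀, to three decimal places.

Power ≈ 0.633

Standardized effect: d = |μ₁ − μ₀| / σ = |7.32 − 7.52| / 0.57 = 0.3509
Noncentrality parameter: δ = d·√n = 0.3509 × √69 = 2.9146
Critical value for a two-sided test at α = 0.01: z_{α/2} = 2.576.
Power = Φ(δ − 2.576) + Φ(−δ − 2.576) = Φ(0.339) + Φ(-5.490) = 0.6326 + 0.0000 = 0.6326.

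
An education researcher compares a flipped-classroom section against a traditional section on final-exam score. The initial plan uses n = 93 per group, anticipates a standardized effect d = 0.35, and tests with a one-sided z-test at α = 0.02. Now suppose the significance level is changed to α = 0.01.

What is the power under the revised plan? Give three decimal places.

Power ≈ 0.524

δ = d·√(n/2) = 0.35 × √(93/2) = 2.3867 (unchanged). New critical value: z_{0.01} = 2.326.
Revised power = Φ(δ − 2.326) = Φ(0.060) = 0.5241.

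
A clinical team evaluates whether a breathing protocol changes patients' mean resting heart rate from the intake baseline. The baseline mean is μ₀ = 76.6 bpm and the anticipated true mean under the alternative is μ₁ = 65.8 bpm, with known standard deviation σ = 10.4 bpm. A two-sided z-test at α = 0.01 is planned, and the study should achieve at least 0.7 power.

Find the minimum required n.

Standardized effect: d = |μ₁ − μ₀| / σ = |65.8 − 76.6| / 10.4 = 1.0385
For power 0.7 need Φ(δ − z_{0.005}) = 0.7, so δ = z_{0.005} + z_{0.30} = 2.576 + 0.524 = 3.100.
(Ignoring the negligible lower-tail rejection probability gives the usual closed-form inversion.)
δ = d·√n ⇒ n = (δ/d)² = (3.100 / 1.0385)² = 8.91.
Round up to the next whole unit.

n = 9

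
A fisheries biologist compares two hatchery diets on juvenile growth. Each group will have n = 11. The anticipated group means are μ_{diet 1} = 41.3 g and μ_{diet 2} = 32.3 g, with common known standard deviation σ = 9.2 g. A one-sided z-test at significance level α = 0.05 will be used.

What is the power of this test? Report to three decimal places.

Power ≈ 0.742

Standardized effect: d = |μ_{diet 1} − μ_{diet 2}| / σ = |41.3 − 32.3| / 9.2 = 0.9783
Noncentrality parameter: δ = d·√(n/2) = 0.9783 × √(11/2) = 2.2942
One-sided α = 0.05 → critical value z_{0.05} = 1.645.
Power = P(Z > 1.645 − δ) = Φ(0.649) = 0.7420.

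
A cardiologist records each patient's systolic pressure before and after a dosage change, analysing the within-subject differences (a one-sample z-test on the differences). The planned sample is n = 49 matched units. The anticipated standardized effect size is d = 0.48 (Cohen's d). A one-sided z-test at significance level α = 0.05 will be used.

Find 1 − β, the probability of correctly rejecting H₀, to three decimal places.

Power ≈ 0.957

Noncentrality parameter: δ = d·√n = 0.48 × √49 = 3.3600
Critical value for a one-sided test at α = 0.05: z_α = 1.645.
Power = Φ(δ − 1.645) = Φ(1.715) = 0.9568.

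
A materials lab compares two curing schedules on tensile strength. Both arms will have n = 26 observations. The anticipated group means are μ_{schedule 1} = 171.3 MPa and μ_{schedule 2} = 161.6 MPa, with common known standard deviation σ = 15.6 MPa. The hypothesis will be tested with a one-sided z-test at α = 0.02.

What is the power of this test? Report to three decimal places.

Power ≈ 0.575

Standardized effect: d = |μ_{schedule 1} − μ_{schedule 2}| / σ = |171.3 − 161.6| / 15.6 = 0.6218
Noncentrality parameter: δ = d·√(n/2) = 0.6218 × √(26/2) = 2.2419
Critical value for a one-sided test at α = 0.02: z_α = 2.054.
Power = Φ(δ − 2.054) = Φ(0.188) = 0.5746.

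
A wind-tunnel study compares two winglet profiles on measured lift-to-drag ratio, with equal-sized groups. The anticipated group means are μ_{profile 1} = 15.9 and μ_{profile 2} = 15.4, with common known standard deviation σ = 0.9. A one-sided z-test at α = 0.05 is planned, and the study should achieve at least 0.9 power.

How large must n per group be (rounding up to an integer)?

n = 56 per group

Standardized effect: d = |μ_{profile 1} − μ_{profile 2}| / σ = |15.9 − 15.4| / 0.9 = 0.5556
For power 0.9 need Φ(δ − z_{0.05}) = 0.9, so δ = z_{0.05} + z_{0.10} = 1.645 + 1.282 = 2.926.
δ = d·√(n/2) ⇒ n = 2(δ/d)² = 2 × (2.926 / 0.5556)² = 55.49.
Round up to the next whole unit.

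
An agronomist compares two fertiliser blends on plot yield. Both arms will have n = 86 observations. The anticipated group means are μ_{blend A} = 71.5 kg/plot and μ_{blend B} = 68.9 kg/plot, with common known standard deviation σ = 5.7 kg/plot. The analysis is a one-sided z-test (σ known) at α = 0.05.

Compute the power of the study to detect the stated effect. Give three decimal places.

Standardized effect: d = |μ_{blend A} − μ_{blend B}| / σ = |71.5 − 68.9| / 5.7 = 0.4561
Noncentrality parameter: δ = d·√(n/2) = 0.4561 × √(86/2) = 2.9911
One-sided α = 0.05 → critical value z_{0.05} = 1.645.
Power = P(Z > 1.645 − δ) = Φ(1.346) = 0.9109.

Power ≈ 0.911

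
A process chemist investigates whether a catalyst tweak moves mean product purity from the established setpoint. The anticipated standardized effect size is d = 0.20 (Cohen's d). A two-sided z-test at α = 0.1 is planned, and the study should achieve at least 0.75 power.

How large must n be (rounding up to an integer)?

n = 135

For power 0.75 need Φ(δ − z_{0.05}) = 0.75, so δ = z_{0.05} + z_{0.25} = 1.645 + 0.674 = 2.319.
(The Φ(−δ − z_{α/2}) term is vanishingly small for δ > 0 and is dropped in the standard sample-size formula.)
δ = d·√n ⇒ n = (δ/d)² = (2.319 / 0.20)² = 134.48.
Rounding up, n = 135.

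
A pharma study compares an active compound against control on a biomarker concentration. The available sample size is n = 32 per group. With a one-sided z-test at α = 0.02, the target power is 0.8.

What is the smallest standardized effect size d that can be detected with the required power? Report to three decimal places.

d ≈ 0.724

Need Φ(δ − 2.054) = 0.8, so δ = 2.054 + 0.842 = 2.895.
δ = d·√(n/2) ⇒ d = δ/√(n/2) = 2.895/√(32/2) = 0.7238.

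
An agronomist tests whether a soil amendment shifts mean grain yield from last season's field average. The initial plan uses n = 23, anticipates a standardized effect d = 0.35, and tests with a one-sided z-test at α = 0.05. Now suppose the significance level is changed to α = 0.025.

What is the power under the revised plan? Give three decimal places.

δ = d·√n = 0.35 × √23 = 1.6785 (unchanged). New critical value: z_{0.025} = 1.960.
Revised power = P(Z > 1.960 − δ) = Φ(-0.281) = 0.3892.

Power ≈ 0.389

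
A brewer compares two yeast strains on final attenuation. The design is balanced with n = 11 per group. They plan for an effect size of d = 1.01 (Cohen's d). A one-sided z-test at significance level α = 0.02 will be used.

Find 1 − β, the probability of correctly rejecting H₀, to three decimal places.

Noncentrality parameter: δ = d·√(n/2) = 1.01 × √(11/2) = 2.3687
One-sided α = 0.02 → critical value z_{0.02} = 2.054.
Power = Φ(δ − 2.054) = Φ(0.315) = 0.6236.

Power ≈ 0.624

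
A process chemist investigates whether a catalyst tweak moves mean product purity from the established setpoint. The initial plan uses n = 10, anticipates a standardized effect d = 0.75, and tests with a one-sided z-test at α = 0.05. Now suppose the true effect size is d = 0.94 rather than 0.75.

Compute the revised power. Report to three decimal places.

Power ≈ 0.908

With d = 0.94: δ = d·√n = 0.94 × √10 = 2.9725. Critical value z_{0.05} = 1.645.
Revised power = P(Z > 1.645 − δ) = Φ(1.328) = 0.9079.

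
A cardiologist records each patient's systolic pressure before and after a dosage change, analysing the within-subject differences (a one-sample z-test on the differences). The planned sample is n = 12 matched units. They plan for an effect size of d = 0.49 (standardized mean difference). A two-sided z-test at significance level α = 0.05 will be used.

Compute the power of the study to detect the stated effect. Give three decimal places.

Noncentrality parameter: δ = d·√n = 0.49 × √12 = 1.6974
Critical value for a two-sided test at α = 0.05: z_{α/2} = 1.960.
Power = Φ(δ − 1.960) + Φ(−δ − 1.960) = Φ(-0.263) + Φ(-3.657) = 0.3964 + 0.0001 = 0.3966.

Power ≈ 0.397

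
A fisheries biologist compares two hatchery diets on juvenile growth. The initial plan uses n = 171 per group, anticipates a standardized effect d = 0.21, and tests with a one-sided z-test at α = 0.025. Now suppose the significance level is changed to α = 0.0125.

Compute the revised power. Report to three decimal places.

Power ≈ 0.382

δ = d·√(n/2) = 0.21 × √(171/2) = 1.9418 (unchanged). New critical value: z_{0.0125} = 2.241.
Revised power = P(Z > 2.241 − δ) = Φ(-0.300) = 0.3822.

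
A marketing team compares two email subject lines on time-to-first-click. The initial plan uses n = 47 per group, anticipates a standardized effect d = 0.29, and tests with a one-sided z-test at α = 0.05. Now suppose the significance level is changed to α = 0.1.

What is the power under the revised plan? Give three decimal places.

Power ≈ 0.549

δ = d·√(n/2) = 0.29 × √(47/2) = 1.4058 (unchanged). New critical value: z_{0.1} = 1.282.
Revised power = Φ(δ − 1.282) = Φ(0.124) = 0.5495.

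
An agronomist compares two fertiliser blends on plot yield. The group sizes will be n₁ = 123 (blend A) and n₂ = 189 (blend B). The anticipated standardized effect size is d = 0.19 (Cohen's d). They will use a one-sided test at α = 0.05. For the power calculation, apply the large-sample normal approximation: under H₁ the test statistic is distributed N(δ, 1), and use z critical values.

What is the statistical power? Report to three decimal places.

Power ≈ 0.498

Noncentrality parameter: δ = d / √(1/n₁ + 1/n₂) = 0.19 / √(1/123 + 1/189) = 1.6401
Critical value for a one-sided test at α = 0.05: z_α = 1.645.
Power = Φ(δ − 1.645) = Φ(-0.005) = 0.4981.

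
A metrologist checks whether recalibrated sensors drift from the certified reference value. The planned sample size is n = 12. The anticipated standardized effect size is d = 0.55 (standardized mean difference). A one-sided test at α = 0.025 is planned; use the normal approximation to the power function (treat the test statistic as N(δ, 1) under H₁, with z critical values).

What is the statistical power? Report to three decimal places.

Power ≈ 0.478

Noncentrality parameter: λ = d·√n = 0.55 × √12 = 1.9053
One-sided α = 0.025 → critical value z_{0.025} = 1.960.
Power = Φ(λ − 1.960) = Φ(-0.055) = 0.4782.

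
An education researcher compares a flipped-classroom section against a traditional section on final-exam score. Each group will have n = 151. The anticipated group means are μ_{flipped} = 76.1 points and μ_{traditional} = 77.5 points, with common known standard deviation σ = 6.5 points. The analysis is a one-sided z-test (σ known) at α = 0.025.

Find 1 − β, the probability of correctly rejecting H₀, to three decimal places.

Power ≈ 0.465

Standardized effect: d = |μ_{flipped} − μ_{traditional}| / σ = |76.1 − 77.5| / 6.5 = 0.2154
Noncentrality parameter: δ = d·√(n/2) = 0.2154 × √(151/2) = 1.8715
Critical value for a one-sided test at α = 0.025: z_α = 1.960.
Power = P(Z > 1.960 − δ) = Φ(-0.088) = 0.4648.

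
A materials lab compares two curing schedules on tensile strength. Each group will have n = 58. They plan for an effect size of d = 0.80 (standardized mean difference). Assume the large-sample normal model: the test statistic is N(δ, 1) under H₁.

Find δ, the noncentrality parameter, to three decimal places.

The noncentrality parameter scales effect size by the design's sample-size factor: δ = d·√(n/2) = 0.80 × √(58/2) = 4.3081

δ ≈ 4.308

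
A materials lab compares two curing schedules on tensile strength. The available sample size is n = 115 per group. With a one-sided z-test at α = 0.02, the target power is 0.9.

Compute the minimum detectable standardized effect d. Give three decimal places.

d ≈ 0.440

Required noncentrality: δ = z_{0.02} + z_{0.10} = 2.054 + 1.282 = 3.335.
δ = d·√(n/2) ⇒ d = δ/√(n/2) = 3.335/√(115/2) = 0.4398.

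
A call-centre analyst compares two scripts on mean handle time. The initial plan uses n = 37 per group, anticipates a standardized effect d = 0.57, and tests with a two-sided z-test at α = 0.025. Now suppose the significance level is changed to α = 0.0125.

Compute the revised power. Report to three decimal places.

δ = d·√(n/2) = 0.57 × √(37/2) = 2.4517 (unchanged). New critical value: z_{0.0063} = 2.498.
Revised power = Φ(δ − 2.498) + Φ(−δ − 2.498) = Φ(-0.046) + Φ(-4.949) = 0.4816 + 0.0000 = 0.4816.

Power ≈ 0.482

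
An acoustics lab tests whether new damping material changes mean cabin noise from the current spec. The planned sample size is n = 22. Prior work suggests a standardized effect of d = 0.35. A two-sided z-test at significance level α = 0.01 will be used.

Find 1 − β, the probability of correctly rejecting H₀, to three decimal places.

Power ≈ 0.175

Noncentrality parameter: λ = d·√n = 0.35 × √22 = 1.6416
Two-sided α = 0.01 → critical value z_{0.005} = 2.576.
Power = Φ(λ − 2.576) + Φ(−λ − 2.576) = Φ(-0.934) + Φ(-4.217) = 0.1751 + 0.0000 = 0.1751.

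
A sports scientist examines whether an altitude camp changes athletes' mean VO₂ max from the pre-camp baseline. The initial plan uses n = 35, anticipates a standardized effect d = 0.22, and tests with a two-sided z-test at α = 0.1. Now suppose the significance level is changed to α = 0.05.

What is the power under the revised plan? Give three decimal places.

δ = d·√n = 0.22 × √35 = 1.3015 (unchanged). New critical value: z_{0.025} = 1.960.
Revised power = Φ(δ − 1.960) + Φ(−δ − 1.960) = Φ(-0.658) + Φ(-3.262) = 0.2551 + 0.0006 = 0.2557.

Power ≈ 0.256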